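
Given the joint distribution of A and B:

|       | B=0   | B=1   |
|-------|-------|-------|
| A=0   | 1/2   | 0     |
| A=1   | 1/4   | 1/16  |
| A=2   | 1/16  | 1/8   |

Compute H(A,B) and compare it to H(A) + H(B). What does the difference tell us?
Marginal P(A) (row sums):
  P(A=0) = 1/2 + 0 = 1/2
  P(A=1) = 1/4 + 1/16 = 5/16
  P(A=2) = 1/16 + 1/8 = 3/16
Marginal P(B) (column sums):
  P(B=0) = 1/2 + 1/4 + 1/16 = 13/16
  P(B=1) = 0 + 1/16 + 1/8 = 3/16

H(A,B) = -[(1/2)·log₂(1/2) + (1/4)·log₂(1/4) + (1/16)·log₂(1/16) + (1/16)·log₂(1/16) + (1/8)·log₂(1/8)]
  = 0.5000 + 0.5000 + 0.2500 + 0.2500 + 0.3750
  = 1.8750 bits
H(A) = -[(1/2)·log₂(1/2) + (5/16)·log₂(5/16) + (3/16)·log₂(3/16)]
  = 0.5000 + 0.5244 + 0.4528
  = 1.4772 bits
H(B) = -[(13/16)·log₂(13/16) + (3/16)·log₂(3/16)]
  = 0.2434 + 0.4528
  = 0.6962 bits

H(A) + H(B) = 1.4772 + 0.6962 = 2.1734 bits
Difference: H(A) + H(B) - H(A,B) = 2.1734 - 1.8750 = 0.2984 bits = I(A;B)

The difference is the mutual information; it is positive here, so A and B are dependent (knowing one reduces uncertainty about the other by 0.2984 bits).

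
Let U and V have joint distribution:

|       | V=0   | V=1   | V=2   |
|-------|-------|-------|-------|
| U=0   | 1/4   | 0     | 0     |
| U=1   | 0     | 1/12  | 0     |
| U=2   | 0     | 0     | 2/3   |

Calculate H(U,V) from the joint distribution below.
H(U,V) = -Σ P(U,V) log₂ P(U,V), summed over the non-zero cells:
H(U,V) = -[(1/4)·log₂(1/4) + (1/12)·log₂(1/12) + (2/3)·log₂(2/3)]
  = 0.5000 + 0.2987 + 0.3900
  = 1.1887 bits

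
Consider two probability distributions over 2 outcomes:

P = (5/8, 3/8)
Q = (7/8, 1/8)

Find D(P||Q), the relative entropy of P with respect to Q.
D(P||Q) = Σ P(i) log₂(P(i)/Q(i))
  i=0: (5/8) × log₂((5/8)/(7/8)) = (5/8) × log₂(5/7) = -0.3034
  i=1: (3/8) × log₂((3/8)/(1/8)) = (3/8) × log₂(3) = 0.5944
D(P||Q) = -0.3034 + 0.5944
  = 0.2910 bits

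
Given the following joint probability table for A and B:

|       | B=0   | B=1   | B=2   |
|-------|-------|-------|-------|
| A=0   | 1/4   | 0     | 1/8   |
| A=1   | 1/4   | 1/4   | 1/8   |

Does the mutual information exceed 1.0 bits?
Marginal P(A) (row sums):
  P(A=0) = 1/4 + 0 + 1/8 = 3/8
  P(A=1) = 1/4 + 1/4 + 1/8 = 5/8
Marginal P(B) (column sums):
  P(B=0) = 1/4 + 1/4 = 1/2
  P(B=1) = 0 + 1/4 = 1/4
  P(B=2) = 1/8 + 1/8 = 1/4

H(A) = -[(3/8)·log₂(3/8) + (5/8)·log₂(5/8)]
  = 0.5306 + 0.4238
  = 0.9544 bits
H(B) = -[(1/2)·log₂(1/2) + (1/4)·log₂(1/4) + (1/4)·log₂(1/4)]
  = 0.5000 + 0.5000 + 0.5000
  = 1.5000 bits
H(A,B) = -[(1/4)·log₂(1/4) + (1/8)·log₂(1/8) + (1/4)·log₂(1/4) + (1/4)·log₂(1/4) + (1/8)·log₂(1/8)]
  = 0.5000 + 0.3750 + 0.5000 + 0.5000 + 0.3750
  = 2.2500 bits

I(A;B) = H(A) + H(B) - H(A,B)
  = 0.9544 + 1.5000 - 2.2500
  = 0.2044 bits

No. I(A;B) = 0.2044 bits, which is ≤ 1.0 bits.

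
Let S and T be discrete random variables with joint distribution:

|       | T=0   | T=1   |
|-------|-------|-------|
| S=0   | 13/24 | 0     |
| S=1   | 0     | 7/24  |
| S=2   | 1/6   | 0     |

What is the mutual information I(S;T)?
Marginal P(S) (row sums):
  P(S=0) = 13/24 + 0 = 13/24
  P(S=1) = 0 + 7/24 = 7/24
  P(S=2) = 1/6 + 0 = 1/6
Marginal P(T) (column sums):
  P(T=0) = 13/24 + 0 + 1/6 = 17/24
  P(T=1) = 0 + 7/24 + 0 = 7/24

H(S) = -[(13/24)·log₂(13/24) + (7/24)·log₂(7/24) + (1/6)·log₂(1/6)]
  = 0.4791 + 0.5185 + 0.4308
  = 1.4284 bits
H(T) = -[(17/24)·log₂(17/24) + (7/24)·log₂(7/24)]
  = 0.3524 + 0.5185
  = 0.8709 bits
H(S,T) = -[(13/24)·log₂(13/24) + (7/24)·log₂(7/24) + (1/6)·log₂(1/6)]
  = 0.4791 + 0.5185 + 0.4308
  = 1.4284 bits

I(S;T) = H(S) + H(T) - H(S,T)
  = 1.4284 + 0.8709 - 1.4284
  = 0.8709 bits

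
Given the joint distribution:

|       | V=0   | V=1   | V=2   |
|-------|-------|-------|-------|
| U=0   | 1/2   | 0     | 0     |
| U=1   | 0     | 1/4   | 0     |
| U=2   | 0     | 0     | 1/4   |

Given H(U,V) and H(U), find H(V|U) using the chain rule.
From the chain rule: H(U,V) = H(U) + H(V|U)
Therefore: H(V|U) = H(U,V) - H(U)

H(U,V) = -[(1/2)·log₂(1/2) + (1/4)·log₂(1/4) + (1/4)·log₂(1/4)]
  = 0.5000 + 0.5000 + 0.5000
  = 1.5000 bits
Marginal P(U) (row sums):
  P(U=0) = 1/2 + 0 + 0 = 1/2
  P(U=1) = 0 + 1/4 + 0 = 1/4
  P(U=2) = 0 + 0 + 1/4 = 1/4
H(U) = -[(1/2)·log₂(1/2) + (1/4)·log₂(1/4) + (1/4)·log₂(1/4)]
  = 0.5000 + 0.5000 + 0.5000
  = 1.5000 bits

H(V|U) = 1.5000 - 1.5000 = 0.0000 bits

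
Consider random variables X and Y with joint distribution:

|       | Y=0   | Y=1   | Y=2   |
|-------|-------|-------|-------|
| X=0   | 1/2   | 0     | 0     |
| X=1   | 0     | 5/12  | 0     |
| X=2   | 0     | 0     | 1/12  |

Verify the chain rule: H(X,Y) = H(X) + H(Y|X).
Left side:
H(X,Y) = -[(1/2)·log₂(1/2) + (5/12)·log₂(5/12) + (1/12)·log₂(1/12)]
  = 0.5000 + 0.5263 + 0.2987
  = 1.3250 bits

Right side:
Marginal P(X) (row sums):
  P(X=0) = 1/2 + 0 + 0 = 1/2
  P(X=1) = 0 + 5/12 + 0 = 5/12
  P(X=2) = 0 + 0 + 1/12 = 1/12
H(X) = -[(1/2)·log₂(1/2) + (5/12)·log₂(5/12) + (1/12)·log₂(1/12)]
  = 0.5000 + 0.5263 + 0.2987
  = 1.3250 bits
H(Y|X) = -Σ P(X,Y)·log₂ P(Y|X), where P(Y|X) = P(X,Y) / P(X)
  (cells with P(X,Y) = 0 contribute 0)
  (X=0,Y=0): P(Y|X) = (1/2)/(1/2) = 1;  -(1/2)·log₂(1) = 0.0000
  (X=1,Y=1): P(Y|X) = (5/12)/(5/12) = 1;  -(5/12)·log₂(1) = 0.0000
  (X=2,Y=2): P(Y|X) = (1/12)/(1/12) = 1;  -(1/12)·log₂(1) = 0.0000
H(Y|X) = 0.0000 + 0.0000 + 0.0000
  = 0.0000 bits
H(X) + H(Y|X) = 1.3250 + 0.0000 = 1.3250 bits

Both sides equal 1.3250 bits, so the chain rule holds ✓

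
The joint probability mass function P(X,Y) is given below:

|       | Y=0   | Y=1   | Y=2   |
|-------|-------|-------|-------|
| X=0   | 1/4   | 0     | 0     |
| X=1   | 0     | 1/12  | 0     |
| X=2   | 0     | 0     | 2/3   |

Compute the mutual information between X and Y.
Marginal P(X) (row sums):
  P(X=0) = 1/4 + 0 + 0 = 1/4
  P(X=1) = 0 + 1/12 + 0 = 1/12
  P(X=2) = 0 + 0 + 2/3 = 2/3
Marginal P(Y) (column sums):
  P(Y=0) = 1/4 + 0 + 0 = 1/4
  P(Y=1) = 0 + 1/12 + 0 = 1/12
  P(Y=2) = 0 + 0 + 2/3 = 2/3

H(X) = -[(1/4)·log₂(1/4) + (1/12)·log₂(1/12) + (2/3)·log₂(2/3)]
  = 0.5000 + 0.2987 + 0.3900
  = 1.1887 bits
H(Y) = -[(1/4)·log₂(1/4) + (1/12)·log₂(1/12) + (2/3)·log₂(2/3)]
  = 0.5000 + 0.2987 + 0.3900
  = 1.1887 bits
H(X,Y) = -[(1/4)·log₂(1/4) + (1/12)·log₂(1/12) + (2/3)·log₂(2/3)]
  = 0.5000 + 0.2987 + 0.3900
  = 1.1887 bits

I(X;Y) = H(X) + H(Y) - H(X,Y)
  = 1.1887 + 1.1887 - 1.1887
  = 1.1887 bits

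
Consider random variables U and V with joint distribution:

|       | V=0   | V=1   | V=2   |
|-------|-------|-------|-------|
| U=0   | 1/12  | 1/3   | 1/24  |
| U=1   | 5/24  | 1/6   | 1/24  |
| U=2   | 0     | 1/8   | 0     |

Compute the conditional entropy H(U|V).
Marginal P(V) (column sums):
  P(V=0) = 1/12 + 5/24 + 0 = 7/24
  P(V=1) = 1/3 + 1/6 + 1/8 = 5/8
  P(V=2) = 1/24 + 1/24 + 0 = 1/12

H(U|V) = -Σ P(U,V)·log₂ P(U|V), where P(U|V) = P(U,V) / P(V)
  (cells with P(U,V) = 0 contribute 0)
  (U=0,V=0): P(U|V) = (1/12)/(7/24) = 2/7;  -(1/12)·log₂(2/7) = 0.1506
  (U=0,V=1): P(U|V) = (1/3)/(5/8) = 8/15;  -(1/3)·log₂(8/15) = 0.3023
  (U=0,V=2): P(U|V) = (1/24)/(1/12) = 1/2;  -(1/24)·log₂(1/2) = 0.0417
  (U=1,V=0): P(U|V) = (5/24)/(7/24) = 5/7;  -(5/24)·log₂(5/7) = 0.1011
  (U=1,V=1): P(U|V) = (1/6)/(5/8) = 4/15;  -(1/6)·log₂(4/15) = 0.3178
  (U=1,V=2): P(U|V) = (1/24)/(1/12) = 1/2;  -(1/24)·log₂(1/2) = 0.0417
  (U=2,V=1): P(U|V) = (1/8)/(5/8) = 1/5;  -(1/8)·log₂(1/5) = 0.2902
H(U|V) = 0.1506 + 0.3023 + 0.0417 + 0.1011 + 0.3178 + 0.0417 + 0.2902
  = 1.2454 bits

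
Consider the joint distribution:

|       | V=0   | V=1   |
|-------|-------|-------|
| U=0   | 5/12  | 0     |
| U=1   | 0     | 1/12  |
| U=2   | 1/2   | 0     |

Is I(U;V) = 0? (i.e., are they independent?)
Marginal P(U) (row sums):
  P(U=0) = 5/12 + 0 = 5/12
  P(U=1) = 0 + 1/12 = 1/12
  P(U=2) = 1/2 + 0 = 1/2
Marginal P(V) (column sums):
  P(V=0) = 5/12 + 0 + 1/2 = 11/12
  P(V=1) = 0 + 1/12 + 0 = 1/12

U and V are independent iff P(U=i,V=j) = P(U=i)·P(V=j) for every cell.
  P(U=0)·P(V=0) = 5/12 × 11/12 = 55/144, but P(U=0,V=0) = 5/12 ✗

No, U and V are not independent. Quantitatively, I(U;V) > 0:

H(U) = -[(5/12)·log₂(5/12) + (1/12)·log₂(1/12) + (1/2)·log₂(1/2)]
  = 0.5263 + 0.2987 + 0.5000
  = 1.3250 bits
H(V) = -[(11/12)·log₂(11/12) + (1/12)·log₂(1/12)]
  = 0.1151 + 0.2987
  = 0.4138 bits
H(U,V) = -[(5/12)·log₂(5/12) + (1/12)·log₂(1/12) + (1/2)·log₂(1/2)]
  = 0.5263 + 0.2987 + 0.5000
  = 1.3250 bits
I(U;V) = H(U) + H(V) - H(U,V) = 1.3250 + 0.4138 - 1.3250 = 0.4138 bits > 0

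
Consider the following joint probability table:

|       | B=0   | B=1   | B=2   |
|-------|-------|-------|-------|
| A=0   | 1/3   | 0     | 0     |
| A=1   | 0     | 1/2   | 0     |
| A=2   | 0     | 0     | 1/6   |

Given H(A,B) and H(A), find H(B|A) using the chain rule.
From the chain rule: H(A,B) = H(A) + H(B|A)
Therefore: H(B|A) = H(A,B) - H(A)

H(A,B) = -[(1/3)·log₂(1/3) + (1/2)·log₂(1/2) + (1/6)·log₂(1/6)]
  = 0.5283 + 0.5000 + 0.4308
  = 1.4591 bits
Marginal P(A) (row sums):
  P(A=0) = 1/3 + 0 + 0 = 1/3
  P(A=1) = 0 + 1/2 + 0 = 1/2
  P(A=2) = 0 + 0 + 1/6 = 1/6
H(A) = -[(1/3)·log₂(1/3) + (1/2)·log₂(1/2) + (1/6)·log₂(1/6)]
  = 0.5283 + 0.5000 + 0.4308
  = 1.4591 bits

H(B|A) = 1.4591 - 1.4591 = 0.0000 bits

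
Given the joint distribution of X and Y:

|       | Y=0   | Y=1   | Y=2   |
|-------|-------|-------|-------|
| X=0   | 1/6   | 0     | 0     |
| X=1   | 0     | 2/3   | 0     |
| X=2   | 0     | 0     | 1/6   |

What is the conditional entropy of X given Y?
Marginal P(Y) (column sums):
  P(Y=0) = 1/6 + 0 + 0 = 1/6
  P(Y=1) = 0 + 2/3 + 0 = 2/3
  P(Y=2) = 0 + 0 + 1/6 = 1/6

H(X|Y) = -Σ P(X,Y)·log₂ P(X|Y), where P(X|Y) = P(X,Y) / P(Y)
  (cells with P(X,Y) = 0 contribute 0)
  (X=0,Y=0): P(X|Y) = (1/6)/(1/6) = 1;  -(1/6)·log₂(1) = 0.0000
  (X=1,Y=1): P(X|Y) = (2/3)/(2/3) = 1;  -(2/3)·log₂(1) = 0.0000
  (X=2,Y=2): P(X|Y) = (1/6)/(1/6) = 1;  -(1/6)·log₂(1) = 0.0000
H(X|Y) = 0.0000 + 0.0000 + 0.0000
  = 0.0000 bits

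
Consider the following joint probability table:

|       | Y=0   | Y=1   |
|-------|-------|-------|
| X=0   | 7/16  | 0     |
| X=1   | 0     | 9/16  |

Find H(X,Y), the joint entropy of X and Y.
H(X,Y) = -Σ P(X,Y) log₂ P(X,Y), summed over the non-zero cells:
H(X,Y) = -[(7/16)·log₂(7/16) + (9/16)·log₂(9/16)]
  = 0.5218 + 0.4669
  = 0.9887 bits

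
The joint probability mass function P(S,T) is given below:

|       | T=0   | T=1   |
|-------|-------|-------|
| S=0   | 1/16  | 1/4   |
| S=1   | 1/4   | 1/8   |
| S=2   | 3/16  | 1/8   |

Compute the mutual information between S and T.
Marginal P(S) (row sums):
  P(S=0) = 1/16 + 1/4 = 5/16
  P(S=1) = 1/4 + 1/8 = 3/8
  P(S=2) = 3/16 + 1/8 = 5/16
Marginal P(T) (column sums):
  P(T=0) = 1/16 + 1/4 + 3/16 = 1/2
  P(T=1) = 1/4 + 1/8 + 1/8 = 1/2

H(S) = -[(5/16)·log₂(5/16) + (3/8)·log₂(3/8) + (5/16)·log₂(5/16)]
  = 0.5244 + 0.5306 + 0.5244
  = 1.5794 bits
H(T) = -[(1/2)·log₂(1/2) + (1/2)·log₂(1/2)]
  = 0.5000 + 0.5000
  = 1.0000 bits
H(S,T) = -[(1/16)·log₂(1/16) + (1/4)·log₂(1/4) + (1/4)·log₂(1/4) + (1/8)·log₂(1/8) + (3/16)·log₂(3/16) + (1/8)·log₂(1/8)]
  = 0.2500 + 0.5000 + 0.5000 + 0.3750 + 0.4528 + 0.3750
  = 2.4528 bits

I(S;T) = H(S) + H(T) - H(S,T)
  = 1.5794 + 1.0000 - 2.4528
  = 0.1266 bits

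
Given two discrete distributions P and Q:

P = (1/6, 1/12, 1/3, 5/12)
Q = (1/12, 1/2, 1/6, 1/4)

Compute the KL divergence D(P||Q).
D(P||Q) = Σ P(i) log₂(P(i)/Q(i))
  i=0: (1/6) × log₂((1/6)/(1/12)) = (1/6) × log₂(2) = 0.1667
  i=1: (1/12) × log₂((1/12)/(1/2)) = (1/12) × log₂(1/6) = -0.2154
  i=2: (1/3) × log₂((1/3)/(1/6)) = (1/3) × log₂(2) = 0.3333
  i=3: (5/12) × log₂((5/12)/(1/4)) = (5/12) × log₂(5/3) = 0.3071
D(P||Q) = 0.1667 - 0.2154 + 0.3333 + 0.3071
  = 0.5917 bits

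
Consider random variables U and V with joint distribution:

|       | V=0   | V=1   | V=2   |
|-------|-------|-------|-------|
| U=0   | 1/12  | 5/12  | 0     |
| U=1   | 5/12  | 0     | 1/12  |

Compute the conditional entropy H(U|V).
Marginal P(V) (column sums):
  P(V=0) = 1/12 + 5/12 = 1/2
  P(V=1) = 5/12 + 0 = 5/12
  P(V=2) = 0 + 1/12 = 1/12

H(U|V) = -Σ P(U,V)·log₂ P(U|V), where P(U|V) = P(U,V) / P(V)
  (cells with P(U,V) = 0 contribute 0)
  (U=0,V=0): P(U|V) = (1/12)/(1/2) = 1/6;  -(1/12)·log₂(1/6) = 0.2154
  (U=0,V=1): P(U|V) = (5/12)/(5/12) = 1;  -(5/12)·log₂(1) = 0.0000
  (U=1,V=0): P(U|V) = (5/12)/(1/2) = 5/6;  -(5/12)·log₂(5/6) = 0.1096
  (U=1,V=2): P(U|V) = (1/12)/(1/12) = 1;  -(1/12)·log₂(1) = 0.0000
H(U|V) = 0.2154 + 0.0000 + 0.1096 + 0.0000
  = 0.3250 bits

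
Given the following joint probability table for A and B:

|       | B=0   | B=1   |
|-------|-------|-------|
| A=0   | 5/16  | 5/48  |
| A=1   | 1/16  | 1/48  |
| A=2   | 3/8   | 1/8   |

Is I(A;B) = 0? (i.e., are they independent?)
Marginal P(A) (row sums):
  P(A=0) = 5/16 + 5/48 = 5/12
  P(A=1) = 1/16 + 1/48 = 1/12
  P(A=2) = 3/8 + 1/8 = 1/2
Marginal P(B) (column sums):
  P(B=0) = 5/16 + 1/16 + 3/8 = 3/4
  P(B=1) = 5/48 + 1/48 + 1/8 = 1/4

A and B are independent iff P(A=i,B=j) = P(A=i)·P(B=j) for every cell.
  P(A=0)·P(B=0) = 5/12 × 3/4 = 5/16 = P(A=0,B=0) ✓
  P(A=0)·P(B=1) = 5/12 × 1/4 = 5/48 = P(A=0,B=1) ✓
  P(A=1)·P(B=0) = 1/12 × 3/4 = 1/16 = P(A=1,B=0) ✓
  P(A=1)·P(B=1) = 1/12 × 1/4 = 1/48 = P(A=1,B=1) ✓
  P(A=2)·P(B=0) = 1/2 × 3/4 = 3/8 = P(A=2,B=0) ✓
  P(A=2)·P(B=1) = 1/2 × 1/4 = 1/8 = P(A=2,B=1) ✓

Yes, A and B are independent: every cell factors, so I(A;B) = 0 bits.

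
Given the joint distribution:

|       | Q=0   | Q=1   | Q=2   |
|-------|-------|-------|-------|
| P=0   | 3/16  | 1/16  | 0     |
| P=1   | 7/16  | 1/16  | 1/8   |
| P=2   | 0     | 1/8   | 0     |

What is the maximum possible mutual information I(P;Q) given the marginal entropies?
The upper bound on mutual information is I(P;Q) ≤ min(H(P), H(Q)).

Marginal P(P) (row sums):
  P(P=0) = 3/16 + 1/16 + 0 = 1/4
  P(P=1) = 7/16 + 1/16 + 1/8 = 5/8
  P(P=2) = 0 + 1/8 + 0 = 1/8
Marginal P(Q) (column sums):
  P(Q=0) = 3/16 + 7/16 + 0 = 5/8
  P(Q=1) = 1/16 + 1/16 + 1/8 = 1/4
  P(Q=2) = 0 + 1/8 + 0 = 1/8

H(P) = -[(1/4)·log₂(1/4) + (5/8)·log₂(5/8) + (1/8)·log₂(1/8)]
  = 0.5000 + 0.4238 + 0.3750
  = 1.2988 bits
H(Q) = -[(5/8)·log₂(5/8) + (1/4)·log₂(1/4) + (1/8)·log₂(1/8)]
  = 0.4238 + 0.5000 + 0.3750
  = 1.2988 bits

Maximum possible I(P;Q) = min(1.2988, 1.2988) = 1.2988 bits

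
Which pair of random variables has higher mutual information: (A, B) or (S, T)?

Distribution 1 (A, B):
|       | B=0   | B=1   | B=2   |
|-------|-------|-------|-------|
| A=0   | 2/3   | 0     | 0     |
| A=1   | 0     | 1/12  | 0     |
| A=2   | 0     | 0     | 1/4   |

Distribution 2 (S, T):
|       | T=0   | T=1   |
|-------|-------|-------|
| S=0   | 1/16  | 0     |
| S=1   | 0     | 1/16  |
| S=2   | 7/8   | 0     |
Distribution 1 (A, B):
Marginal P(A) (row sums):
  P(A=0) = 2/3 + 0 + 0 = 2/3
  P(A=1) = 0 + 1/12 + 0 = 1/12
  P(A=2) = 0 + 0 + 1/4 = 1/4
Marginal P(B) (column sums):
  P(B=0) = 2/3 + 0 + 0 = 2/3
  P(B=1) = 0 + 1/12 + 0 = 1/12
  P(B=2) = 0 + 0 + 1/4 = 1/4

H(A) = -[(2/3)·log₂(2/3) + (1/12)·log₂(1/12) + (1/4)·log₂(1/4)]
  = 0.3900 + 0.2987 + 0.5000
  = 1.1887 bits
H(B) = -[(2/3)·log₂(2/3) + (1/12)·log₂(1/12) + (1/4)·log₂(1/4)]
  = 0.3900 + 0.2987 + 0.5000
  = 1.1887 bits
H(A,B) = -[(2/3)·log₂(2/3) + (1/12)·log₂(1/12) + (1/4)·log₂(1/4)]
  = 0.3900 + 0.2987 + 0.5000
  = 1.1887 bits

I(A;B) = H(A) + H(B) - H(A,B)
  = 1.1887 + 1.1887 - 1.1887
  = 1.1887 bits

Distribution 2 (S, T):
Marginal P(S) (row sums):
  P(S=0) = 1/16 + 0 = 1/16
  P(S=1) = 0 + 1/16 = 1/16
  P(S=2) = 7/8 + 0 = 7/8
Marginal P(T) (column sums):
  P(T=0) = 1/16 + 0 + 7/8 = 15/16
  P(T=1) = 0 + 1/16 + 0 = 1/16

H(S) = -[(1/16)·log₂(1/16) + (1/16)·log₂(1/16) + (7/8)·log₂(7/8)]
  = 0.2500 + 0.2500 + 0.1686
  = 0.6686 bits
H(T) = -[(15/16)·log₂(15/16) + (1/16)·log₂(1/16)]
  = 0.0873 + 0.2500
  = 0.3373 bits
H(S,T) = -[(1/16)·log₂(1/16) + (1/16)·log₂(1/16) + (7/8)·log₂(7/8)]
  = 0.2500 + 0.2500 + 0.1686
  = 0.6686 bits

I(S;T) = H(S) + H(T) - H(S,T)
  = 0.6686 + 0.3373 - 0.6686
  = 0.3373 bits

I(A;B) = 1.1887 bits > I(S;T) = 0.3373 bits, so (A, B) has the higher mutual information (stronger dependence).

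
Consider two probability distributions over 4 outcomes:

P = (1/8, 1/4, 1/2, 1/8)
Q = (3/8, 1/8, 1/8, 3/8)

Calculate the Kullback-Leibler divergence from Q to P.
D(P||Q) = Σ P(i) log₂(P(i)/Q(i))
  i=0: (1/8) × log₂((1/8)/(3/8)) = (1/8) × log₂(1/3) = -0.1981
  i=1: (1/4) × log₂((1/4)/(1/8)) = (1/4) × log₂(2) = 0.2500
  i=2: (1/2) × log₂((1/2)/(1/8)) = (1/2) × log₂(4) = 1.0000
  i=3: (1/8) × log₂((1/8)/(3/8)) = (1/8) × log₂(1/3) = -0.1981
D(P||Q) = -0.1981 + 0.2500 + 1.0000 - 0.1981
  = 0.8538 bits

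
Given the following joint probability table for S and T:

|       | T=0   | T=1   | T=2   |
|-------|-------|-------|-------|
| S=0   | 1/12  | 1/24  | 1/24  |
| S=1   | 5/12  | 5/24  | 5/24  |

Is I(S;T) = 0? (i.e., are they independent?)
Marginal P(S) (row sums):
  P(S=0) = 1/12 + 1/24 + 1/24 = 1/6
  P(S=1) = 5/12 + 5/24 + 5/24 = 5/6
Marginal P(T) (column sums):
  P(T=0) = 1/12 + 5/12 = 1/2
  P(T=1) = 1/24 + 5/24 = 1/4
  P(T=2) = 1/24 + 5/24 = 1/4

S and T are independent iff P(S=i,T=j) = P(S=i)·P(T=j) for every cell.
  P(S=0)·P(T=0) = 1/6 × 1/2 = 1/12 = P(S=0,T=0) ✓
  P(S=0)·P(T=1) = 1/6 × 1/4 = 1/24 = P(S=0,T=1) ✓
  P(S=0)·P(T=2) = 1/6 × 1/4 = 1/24 = P(S=0,T=2) ✓
  P(S=1)·P(T=0) = 5/6 × 1/2 = 5/12 = P(S=1,T=0) ✓
  P(S=1)·P(T=1) = 5/6 × 1/4 = 5/24 = P(S=1,T=1) ✓
  P(S=1)·P(T=2) = 5/6 × 1/4 = 5/24 = P(S=1,T=2) ✓

Yes, S and T are independent: every cell factors, so I(S;T) = 0 bits.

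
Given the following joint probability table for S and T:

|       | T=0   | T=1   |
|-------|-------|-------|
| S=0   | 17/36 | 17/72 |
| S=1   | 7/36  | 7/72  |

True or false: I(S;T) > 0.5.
Marginal P(S) (row sums):
  P(S=0) = 17/36 + 17/72 = 17/24
  P(S=1) = 7/36 + 7/72 = 7/24
Marginal P(T) (column sums):
  P(T=0) = 17/36 + 7/36 = 2/3
  P(T=1) = 17/72 + 7/72 = 1/3

H(S) = -[(17/24)·log₂(17/24) + (7/24)·log₂(7/24)]
  = 0.3524 + 0.5185
  = 0.8709 bits
H(T) = -[(2/3)·log₂(2/3) + (1/3)·log₂(1/3)]
  = 0.3900 + 0.5283
  = 0.9183 bits
H(S,T) = -[(17/36)·log₂(17/36) + (17/72)·log₂(17/72) + (7/36)·log₂(7/36) + (7/72)·log₂(7/72)]
  = 0.5112 + 0.4917 + 0.4594 + 0.3269
  = 1.7892 bits

I(S;T) = H(S) + H(T) - H(S,T)
  = 0.8709 + 0.9183 - 1.7892
  = 0.0000 bits

False. I(S;T) = 0.0000 bits, which is ≤ 0.5 bits.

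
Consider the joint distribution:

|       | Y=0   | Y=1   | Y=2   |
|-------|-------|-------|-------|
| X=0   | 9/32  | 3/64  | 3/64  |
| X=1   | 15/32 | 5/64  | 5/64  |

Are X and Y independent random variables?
Marginal P(X) (row sums):
  P(X=0) = 9/32 + 3/64 + 3/64 = 3/8
  P(X=1) = 15/32 + 5/64 + 5/64 = 5/8
Marginal P(Y) (column sums):
  P(Y=0) = 9/32 + 15/32 = 3/4
  P(Y=1) = 3/64 + 5/64 = 1/8
  P(Y=2) = 3/64 + 5/64 = 1/8

X and Y are independent iff P(X=i,Y=j) = P(X=i)·P(Y=j) for every cell.
  P(X=0)·P(Y=0) = 3/8 × 3/4 = 9/32 = P(X=0,Y=0) ✓
  P(X=0)·P(Y=1) = 3/8 × 1/8 = 3/64 = P(X=0,Y=1) ✓
  P(X=0)·P(Y=2) = 3/8 × 1/8 = 3/64 = P(X=0,Y=2) ✓
  P(X=1)·P(Y=0) = 5/8 × 3/4 = 15/32 = P(X=1,Y=0) ✓
  P(X=1)·P(Y=1) = 5/8 × 1/8 = 5/64 = P(X=1,Y=1) ✓
  P(X=1)·P(Y=2) = 5/8 × 1/8 = 5/64 = P(X=1,Y=2) ✓

Yes, X and Y are independent: every cell factors, so I(X;Y) = 0 bits.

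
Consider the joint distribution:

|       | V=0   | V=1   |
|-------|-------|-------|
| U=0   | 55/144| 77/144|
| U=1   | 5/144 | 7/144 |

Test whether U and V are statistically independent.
Marginal P(U) (row sums):
  P(U=0) = 55/144 + 77/144 = 11/12
  P(U=1) = 5/144 + 7/144 = 1/12
Marginal P(V) (column sums):
  P(V=0) = 55/144 + 5/144 = 5/12
  P(V=1) = 77/144 + 7/144 = 7/12

U and V are independent iff P(U=i,V=j) = P(U=i)·P(V=j) for every cell.
  P(U=0)·P(V=0) = 11/12 × 5/12 = 55/144 = P(U=0,V=0) ✓
  P(U=0)·P(V=1) = 11/12 × 7/12 = 77/144 = P(U=0,V=1) ✓
  P(U=1)·P(V=0) = 1/12 × 5/12 = 5/144 = P(U=1,V=0) ✓
  P(U=1)·P(V=1) = 1/12 × 7/12 = 7/144 = P(U=1,V=1) ✓

Yes, U and V are independent: every cell factors, so I(U;V) = 0 bits.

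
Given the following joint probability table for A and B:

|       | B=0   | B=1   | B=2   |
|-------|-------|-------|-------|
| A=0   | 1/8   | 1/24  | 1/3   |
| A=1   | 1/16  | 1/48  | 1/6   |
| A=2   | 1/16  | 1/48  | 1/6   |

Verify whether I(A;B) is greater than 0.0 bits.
Marginal P(A) (row sums):
  P(A=0) = 1/8 + 1/24 + 1/3 = 1/2
  P(A=1) = 1/16 + 1/48 + 1/6 = 1/4
  P(A=2) = 1/16 + 1/48 + 1/6 = 1/4
Marginal P(B) (column sums):
  P(B=0) = 1/8 + 1/16 + 1/16 = 1/4
  P(B=1) = 1/24 + 1/48 + 1/48 = 1/12
  P(B=2) = 1/3 + 1/6 + 1/6 = 2/3

H(A) = -[(1/2)·log₂(1/2) + (1/4)·log₂(1/4) + (1/4)·log₂(1/4)]
  = 0.5000 + 0.5000 + 0.5000
  = 1.5000 bits
H(B) = -[(1/4)·log₂(1/4) + (1/12)·log₂(1/12) + (2/3)·log₂(2/3)]
  = 0.5000 + 0.2987 + 0.3900
  = 1.1887 bits
H(A,B) = -[(1/8)·log₂(1/8) + (1/24)·log₂(1/24) + (1/3)·log₂(1/3) + (1/16)·log₂(1/16) + (1/48)·log₂(1/48) + (1/6)·log₂(1/6) + (1/16)·log₂(1/16) + (1/48)·log₂(1/48) + (1/6)·log₂(1/6)]
  = 0.3750 + 0.1910 + 0.5283 + 0.2500 + 0.1164 + 0.4308 + 0.2500 + 0.1164 + 0.4308
  = 2.6887 bits

I(A;B) = H(A) + H(B) - H(A,B)
  = 1.5000 + 1.1887 - 2.6887
  = 0.0000 bits

No. I(A;B) = 0.0000 bits, which is ≤ 0.0 bits.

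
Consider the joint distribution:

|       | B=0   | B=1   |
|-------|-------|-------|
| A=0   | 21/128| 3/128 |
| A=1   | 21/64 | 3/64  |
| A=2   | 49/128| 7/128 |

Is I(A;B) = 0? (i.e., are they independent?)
Marginal P(A) (row sums):
  P(A=0) = 21/128 + 3/128 = 3/16
  P(A=1) = 21/64 + 3/64 = 3/8
  P(A=2) = 49/128 + 7/128 = 7/16
Marginal P(B) (column sums):
  P(B=0) = 21/128 + 21/64 + 49/128 = 7/8
  P(B=1) = 3/128 + 3/64 + 7/128 = 1/8

A and B are independent iff P(A=i,B=j) = P(A=i)·P(B=j) for every cell.
  P(A=0)·P(B=0) = 3/16 × 7/8 = 21/128 = P(A=0,B=0) ✓
  P(A=0)·P(B=1) = 3/16 × 1/8 = 3/128 = P(A=0,B=1) ✓
  P(A=1)·P(B=0) = 3/8 × 7/8 = 21/64 = P(A=1,B=0) ✓
  P(A=1)·P(B=1) = 3/8 × 1/8 = 3/64 = P(A=1,B=1) ✓
  P(A=2)·P(B=0) = 7/16 × 7/8 = 49/128 = P(A=2,B=0) ✓
  P(A=2)·P(B=1) = 7/16 × 1/8 = 7/128 = P(A=2,B=1) ✓

Yes, A and B are independent: every cell factors, so I(A;B) = 0 bits.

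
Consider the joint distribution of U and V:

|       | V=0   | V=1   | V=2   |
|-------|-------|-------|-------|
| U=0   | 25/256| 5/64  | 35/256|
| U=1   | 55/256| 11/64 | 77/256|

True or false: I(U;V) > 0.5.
Marginal P(U) (row sums):
  P(U=0) = 25/256 + 5/64 + 35/256 = 5/16
  P(U=1) = 55/256 + 11/64 + 77/256 = 11/16
Marginal P(V) (column sums):
  P(V=0) = 25/256 + 55/256 = 5/16
  P(V=1) = 5/64 + 11/64 = 1/4
  P(V=2) = 35/256 + 77/256 = 7/16

H(U) = -[(5/16)·log₂(5/16) + (11/16)·log₂(11/16)]
  = 0.5244 + 0.3716
  = 0.8960 bits
H(V) = -[(5/16)·log₂(5/16) + (1/4)·log₂(1/4) + (7/16)·log₂(7/16)]
  = 0.5244 + 0.5000 + 0.5218
  = 1.5462 bits
H(U,V) = -[(25/256)·log₂(25/256) + (5/64)·log₂(5/64) + (35/256)·log₂(35/256) + (55/256)·log₂(55/256) + (11/64)·log₂(11/64) + (77/256)·log₂(77/256)]
  = 0.3277 + 0.2873 + 0.3925 + 0.4767 + 0.4367 + 0.5213
  = 2.4422 bits

I(U;V) = H(U) + H(V) - H(U,V)
  = 0.8960 + 1.5462 - 2.4422
  = 0.0000 bits

False. I(U;V) = 0.0000 bits, which is ≤ 0.5 bits.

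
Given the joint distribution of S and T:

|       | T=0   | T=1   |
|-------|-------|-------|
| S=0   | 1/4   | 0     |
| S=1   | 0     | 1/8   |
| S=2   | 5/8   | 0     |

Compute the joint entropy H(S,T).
H(S,T) = -Σ P(S,T) log₂ P(S,T), summed over the non-zero cells:
H(S,T) = -[(1/4)·log₂(1/4) + (1/8)·log₂(1/8) + (5/8)·log₂(5/8)]
  = 0.5000 + 0.3750 + 0.4238
  = 1.2988 bits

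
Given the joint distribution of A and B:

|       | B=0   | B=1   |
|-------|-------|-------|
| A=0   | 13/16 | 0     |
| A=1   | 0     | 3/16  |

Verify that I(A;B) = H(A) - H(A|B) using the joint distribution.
Left side, from I(A;B) = H(A) + H(B) - H(A,B):
Marginal P(A) (row sums):
  P(A=0) = 13/16 + 0 = 13/16
  P(A=1) = 0 + 3/16 = 3/16
Marginal P(B) (column sums):
  P(B=0) = 13/16 + 0 = 13/16
  P(B=1) = 0 + 3/16 = 3/16

H(A) = -[(13/16)·log₂(13/16) + (3/16)·log₂(3/16)]
  = 0.2434 + 0.4528
  = 0.6962 bits
H(B) = -[(13/16)·log₂(13/16) + (3/16)·log₂(3/16)]
  = 0.2434 + 0.4528
  = 0.6962 bits
H(A,B) = -[(13/16)·log₂(13/16) + (3/16)·log₂(3/16)]
  = 0.2434 + 0.4528
  = 0.6962 bits

I(A;B) = H(A) + H(B) - H(A,B)
  = 0.6962 + 0.6962 - 0.6962
  = 0.6962 bits

Right side, with H(A|B) computed directly from the conditional probabilities:
H(A|B) = -Σ P(A,B)·log₂ P(A|B), where P(A|B) = P(A,B) / P(B)
  (cells with P(A,B) = 0 contribute 0)
  (A=0,B=0): P(A|B) = (13/16)/(13/16) = 1;  -(13/16)·log₂(1) = 0.0000
  (A=1,B=1): P(A|B) = (3/16)/(3/16) = 1;  -(3/16)·log₂(1) = 0.0000
H(A|B) = 0.0000 + 0.0000
  = 0.0000 bits
H(A) - H(A|B) = 0.6962 - 0.0000 = 0.6962 bits

Both sides equal 0.6962 bits, so I(A;B) = H(A) - H(A|B) ✓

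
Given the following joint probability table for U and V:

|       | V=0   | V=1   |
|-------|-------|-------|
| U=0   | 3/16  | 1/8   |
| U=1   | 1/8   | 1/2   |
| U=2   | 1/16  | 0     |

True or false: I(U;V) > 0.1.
Marginal P(U) (row sums):
  P(U=0) = 3/16 + 1/8 = 5/16
  P(U=1) = 1/8 + 1/2 = 5/8
  P(U=2) = 1/16 + 0 = 1/16
Marginal P(V) (column sums):
  P(V=0) = 3/16 + 1/8 + 1/16 = 3/8
  P(V=1) = 1/8 + 1/2 + 0 = 5/8

H(U) = -[(5/16)·log₂(5/16) + (5/8)·log₂(5/8) + (1/16)·log₂(1/16)]
  = 0.5244 + 0.4238 + 0.2500
  = 1.1982 bits
H(V) = -[(3/8)·log₂(3/8) + (5/8)·log₂(5/8)]
  = 0.5306 + 0.4238
  = 0.9544 bits
H(U,V) = -[(3/16)·log₂(3/16) + (1/8)·log₂(1/8) + (1/8)·log₂(1/8) + (1/2)·log₂(1/2) + (1/16)·log₂(1/16)]
  = 0.4528 + 0.3750 + 0.3750 + 0.5000 + 0.2500
  = 1.9528 bits

I(U;V) = H(U) + H(V) - H(U,V)
  = 1.1982 + 0.9544 - 1.9528
  = 0.1998 bits

True. I(U;V) = 0.1998 bits, which is > 0.1 bits.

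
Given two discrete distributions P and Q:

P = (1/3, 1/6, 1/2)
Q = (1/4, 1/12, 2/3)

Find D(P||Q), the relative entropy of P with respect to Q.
D(P||Q) = Σ P(i) log₂(P(i)/Q(i))
  i=0: (1/3) × log₂((1/3)/(1/4)) = (1/3) × log₂(4/3) = 0.1383
  i=1: (1/6) × log₂((1/6)/(1/12)) = (1/6) × log₂(2) = 0.1667
  i=2: (1/2) × log₂((1/2)/(2/3)) = (1/2) × log₂(3/4) = -0.2075
D(P||Q) = 0.1383 + 0.1667 - 0.2075
  = 0.0975 bits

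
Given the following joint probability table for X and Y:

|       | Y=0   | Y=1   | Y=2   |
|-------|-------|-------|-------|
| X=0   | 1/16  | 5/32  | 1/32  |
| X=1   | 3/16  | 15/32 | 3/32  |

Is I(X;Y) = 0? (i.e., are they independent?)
Marginal P(X) (row sums):
  P(X=0) = 1/16 + 5/32 + 1/32 = 1/4
  P(X=1) = 3/16 + 15/32 + 3/32 = 3/4
Marginal P(Y) (column sums):
  P(Y=0) = 1/16 + 3/16 = 1/4
  P(Y=1) = 5/32 + 15/32 = 5/8
  P(Y=2) = 1/32 + 3/32 = 1/8

X and Y are independent iff P(X=i,Y=j) = P(X=i)·P(Y=j) for every cell.
  P(X=0)·P(Y=0) = 1/4 × 1/4 = 1/16 = P(X=0,Y=0) ✓
  P(X=0)·P(Y=1) = 1/4 × 5/8 = 5/32 = P(X=0,Y=1) ✓
  P(X=0)·P(Y=2) = 1/4 × 1/8 = 1/32 = P(X=0,Y=2) ✓
  P(X=1)·P(Y=0) = 3/4 × 1/4 = 3/16 = P(X=1,Y=0) ✓
  P(X=1)·P(Y=1) = 3/4 × 5/8 = 15/32 = P(X=1,Y=1) ✓
  P(X=1)·P(Y=2) = 3/4 × 1/8 = 3/32 = P(X=1,Y=2) ✓

Yes, X and Y are independent: every cell factors, so I(X;Y) = 0 bits.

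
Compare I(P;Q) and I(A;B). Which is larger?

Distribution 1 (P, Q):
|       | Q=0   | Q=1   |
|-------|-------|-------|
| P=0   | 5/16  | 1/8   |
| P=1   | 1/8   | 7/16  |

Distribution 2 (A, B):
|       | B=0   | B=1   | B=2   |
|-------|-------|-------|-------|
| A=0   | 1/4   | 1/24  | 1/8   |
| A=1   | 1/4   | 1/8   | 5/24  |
Distribution 1 (P, Q):
Marginal P(P) (row sums):
  P(P=0) = 5/16 + 1/8 = 7/16
  P(P=1) = 1/8 + 7/16 = 9/16
Marginal P(Q) (column sums):
  P(Q=0) = 5/16 + 1/8 = 7/16
  P(Q=1) = 1/8 + 7/16 = 9/16

H(P) = -[(7/16)·log₂(7/16) + (9/16)·log₂(9/16)]
  = 0.5218 + 0.4669
  = 0.9887 bits
H(Q) = -[(7/16)·log₂(7/16) + (9/16)·log₂(9/16)]
  = 0.5218 + 0.4669
  = 0.9887 bits
H(P,Q) = -[(5/16)·log₂(5/16) + (1/8)·log₂(1/8) + (1/8)·log₂(1/8) + (7/16)·log₂(7/16)]
  = 0.5244 + 0.3750 + 0.3750 + 0.5218
  = 1.7962 bits

I(P;Q) = H(P) + H(Q) - H(P,Q)
  = 0.9887 + 0.9887 - 1.7962
  = 0.1812 bits

Distribution 2 (A, B):
Marginal P(A) (row sums):
  P(A=0) = 1/4 + 1/24 + 1/8 = 5/12
  P(A=1) = 1/4 + 1/8 + 5/24 = 7/12
Marginal P(B) (column sums):
  P(B=0) = 1/4 + 1/4 = 1/2
  P(B=1) = 1/24 + 1/8 = 1/6
  P(B=2) = 1/8 + 5/24 = 1/3

H(A) = -[(5/12)·log₂(5/12) + (7/12)·log₂(7/12)]
  = 0.5263 + 0.4536
  = 0.9799 bits
H(B) = -[(1/2)·log₂(1/2) + (1/6)·log₂(1/6) + (1/3)·log₂(1/3)]
  = 0.5000 + 0.4308 + 0.5283
  = 1.4591 bits
H(A,B) = -[(1/4)·log₂(1/4) + (1/24)·log₂(1/24) + (1/8)·log₂(1/8) + (1/4)·log₂(1/4) + (1/8)·log₂(1/8) + (5/24)·log₂(5/24)]
  = 0.5000 + 0.1910 + 0.3750 + 0.5000 + 0.3750 + 0.4715
  = 2.4125 bits

I(A;B) = H(A) + H(B) - H(A,B)
  = 0.9799 + 1.4591 - 2.4125
  = 0.0265 bits

I(P;Q) = 0.1812 bits > I(A;B) = 0.0265 bits, so (P, Q) has the higher mutual information (stronger dependence).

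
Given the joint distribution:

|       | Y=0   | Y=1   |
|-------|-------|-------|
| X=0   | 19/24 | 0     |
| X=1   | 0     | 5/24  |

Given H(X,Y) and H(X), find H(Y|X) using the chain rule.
From the chain rule: H(X,Y) = H(X) + H(Y|X)
Therefore: H(Y|X) = H(X,Y) - H(X)

H(X,Y) = -[(19/24)·log₂(19/24) + (5/24)·log₂(5/24)]
  = 0.2668 + 0.4715
  = 0.7383 bits
Marginal P(X) (row sums):
  P(X=0) = 19/24 + 0 = 19/24
  P(X=1) = 0 + 5/24 = 5/24
H(X) = -[(19/24)·log₂(19/24) + (5/24)·log₂(5/24)]
  = 0.2668 + 0.4715
  = 0.7383 bits

H(Y|X) = 0.7383 - 0.7383 = 0.0000 bits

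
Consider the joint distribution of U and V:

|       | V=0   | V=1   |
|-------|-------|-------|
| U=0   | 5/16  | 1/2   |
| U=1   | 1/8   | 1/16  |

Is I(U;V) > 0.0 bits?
Marginal P(U) (row sums):
  P(U=0) = 5/16 + 1/2 = 13/16
  P(U=1) = 1/8 + 1/16 = 3/16
Marginal P(V) (column sums):
  P(V=0) = 5/16 + 1/8 = 7/16
  P(V=1) = 1/2 + 1/16 = 9/16

H(U) = -[(13/16)·log₂(13/16) + (3/16)·log₂(3/16)]
  = 0.2434 + 0.4528
  = 0.6962 bits
H(V) = -[(7/16)·log₂(7/16) + (9/16)·log₂(9/16)]
  = 0.5218 + 0.4669
  = 0.9887 bits
H(U,V) = -[(5/16)·log₂(5/16) + (1/2)·log₂(1/2) + (1/8)·log₂(1/8) + (1/16)·log₂(1/16)]
  = 0.5244 + 0.5000 + 0.3750 + 0.2500
  = 1.6494 bits

I(U;V) = H(U) + H(V) - H(U,V)
  = 0.6962 + 0.9887 - 1.6494
  = 0.0355 bits

Yes. I(U;V) = 0.0355 bits, which is > 0.0 bits.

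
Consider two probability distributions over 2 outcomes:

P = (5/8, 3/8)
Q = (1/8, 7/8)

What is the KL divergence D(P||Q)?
D(P||Q) = Σ P(i) log₂(P(i)/Q(i))
  i=0: (5/8) × log₂((5/8)/(1/8)) = (5/8) × log₂(5) = 1.4512
  i=1: (3/8) × log₂((3/8)/(7/8)) = (3/8) × log₂(3/7) = -0.4584
D(P||Q) = 1.4512 - 0.4584
  = 0.9928 bits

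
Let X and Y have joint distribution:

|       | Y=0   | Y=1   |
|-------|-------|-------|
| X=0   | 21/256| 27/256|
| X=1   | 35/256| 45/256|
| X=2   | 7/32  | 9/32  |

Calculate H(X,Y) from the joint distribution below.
H(X,Y) = -Σ P(X,Y) log₂ P(X,Y), summed over the non-zero cells:
H(X,Y) = -[(21/256)·log₂(21/256) + (27/256)·log₂(27/256) + (35/256)·log₂(35/256) + (45/256)·log₂(45/256) + (7/32)·log₂(7/32) + (9/32)·log₂(9/32)]
  = 0.2959 + 0.3423 + 0.3925 + 0.4409 + 0.4796 + 0.5147
  = 2.4659 bits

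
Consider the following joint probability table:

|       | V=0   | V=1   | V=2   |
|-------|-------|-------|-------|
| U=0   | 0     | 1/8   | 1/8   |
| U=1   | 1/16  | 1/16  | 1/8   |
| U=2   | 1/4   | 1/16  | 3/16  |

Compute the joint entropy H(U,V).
H(U,V) = -Σ P(U,V) log₂ P(U,V), summed over the non-zero cells:
H(U,V) = -[(1/8)·log₂(1/8) + (1/8)·log₂(1/8) + (1/16)·log₂(1/16) + (1/16)·log₂(1/16) + (1/8)·log₂(1/8) + (1/4)·log₂(1/4) + (1/16)·log₂(1/16) + (3/16)·log₂(3/16)]
  = 0.3750 + 0.3750 + 0.2500 + 0.2500 + 0.3750 + 0.5000 + 0.2500 + 0.4528
  = 2.8278 bits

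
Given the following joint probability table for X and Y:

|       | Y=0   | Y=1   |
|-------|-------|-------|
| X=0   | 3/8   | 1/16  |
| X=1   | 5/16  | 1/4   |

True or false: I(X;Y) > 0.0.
Marginal P(X) (row sums):
  P(X=0) = 3/8 + 1/16 = 7/16
  P(X=1) = 5/16 + 1/4 = 9/16
Marginal P(Y) (column sums):
  P(Y=0) = 3/8 + 5/16 = 11/16
  P(Y=1) = 1/16 + 1/4 = 5/16

H(X) = -[(7/16)·log₂(7/16) + (9/16)·log₂(9/16)]
  = 0.5218 + 0.4669
  = 0.9887 bits
H(Y) = -[(11/16)·log₂(11/16) + (5/16)·log₂(5/16)]
  = 0.3716 + 0.5244
  = 0.8960 bits
H(X,Y) = -[(3/8)·log₂(3/8) + (1/16)·log₂(1/16) + (5/16)·log₂(5/16) + (1/4)·log₂(1/4)]
  = 0.5306 + 0.2500 + 0.5244 + 0.5000
  = 1.8050 bits

I(X;Y) = H(X) + H(Y) - H(X,Y)
  = 0.9887 + 0.8960 - 1.8050
  = 0.0797 bits

True. I(X;Y) = 0.0797 bits, which is > 0.0 bits.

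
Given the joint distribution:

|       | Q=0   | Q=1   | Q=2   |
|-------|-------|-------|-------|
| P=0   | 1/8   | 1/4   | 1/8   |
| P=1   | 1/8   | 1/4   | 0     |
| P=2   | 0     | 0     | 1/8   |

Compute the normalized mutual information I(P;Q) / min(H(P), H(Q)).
Marginal P(P) (row sums):
  P(P=0) = 1/8 + 1/4 + 1/8 = 1/2
  P(P=1) = 1/8 + 1/4 + 0 = 3/8
  P(P=2) = 0 + 0 + 1/8 = 1/8
Marginal P(Q) (column sums):
  P(Q=0) = 1/8 + 1/8 + 0 = 1/4
  P(Q=1) = 1/4 + 1/4 + 0 = 1/2
  P(Q=2) = 1/8 + 0 + 1/8 = 1/4

H(P) = -[(1/2)·log₂(1/2) + (3/8)·log₂(3/8) + (1/8)·log₂(1/8)]
  = 0.5000 + 0.5306 + 0.3750
  = 1.4056 bits
H(Q) = -[(1/4)·log₂(1/4) + (1/2)·log₂(1/2) + (1/4)·log₂(1/4)]
  = 0.5000 + 0.5000 + 0.5000
  = 1.5000 bits
H(P,Q) = -[(1/8)·log₂(1/8) + (1/4)·log₂(1/4) + (1/8)·log₂(1/8) + (1/8)·log₂(1/8) + (1/4)·log₂(1/4) + (1/8)·log₂(1/8)]
  = 0.3750 + 0.5000 + 0.3750 + 0.3750 + 0.5000 + 0.3750
  = 2.5000 bits

I(P;Q) = H(P) + H(Q) - H(P,Q)
  = 1.4056 + 1.5000 - 2.5000
  = 0.4056 bits

min(H(P), H(Q)) = min(1.4056, 1.5000) = 1.4056 bits
Normalized MI = 0.4056 / 1.4056 = 0.2886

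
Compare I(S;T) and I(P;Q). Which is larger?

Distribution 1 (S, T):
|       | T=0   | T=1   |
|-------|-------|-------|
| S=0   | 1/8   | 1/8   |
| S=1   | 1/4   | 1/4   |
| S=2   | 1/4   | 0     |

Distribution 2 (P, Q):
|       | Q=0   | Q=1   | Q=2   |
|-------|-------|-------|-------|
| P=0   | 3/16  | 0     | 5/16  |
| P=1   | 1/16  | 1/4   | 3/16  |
Distribution 1 (S, T):
Marginal P(S) (row sums):
  P(S=0) = 1/8 + 1/8 = 1/4
  P(S=1) = 1/4 + 1/4 = 1/2
  P(S=2) = 1/4 + 0 = 1/4
Marginal P(T) (column sums):
  P(T=0) = 1/8 + 1/4 + 1/4 = 5/8
  P(T=1) = 1/8 + 1/4 + 0 = 3/8

H(S) = -[(1/4)·log₂(1/4) + (1/2)·log₂(1/2) + (1/4)·log₂(1/4)]
  = 0.5000 + 0.5000 + 0.5000
  = 1.5000 bits
H(T) = -[(5/8)·log₂(5/8) + (3/8)·log₂(3/8)]
  = 0.4238 + 0.5306
  = 0.9544 bits
H(S,T) = -[(1/8)·log₂(1/8) + (1/8)·log₂(1/8) + (1/4)·log₂(1/4) + (1/4)·log₂(1/4) + (1/4)·log₂(1/4)]
  = 0.3750 + 0.3750 + 0.5000 + 0.5000 + 0.5000
  = 2.2500 bits

I(S;T) = H(S) + H(T) - H(S,T)
  = 1.5000 + 0.9544 - 2.2500
  = 0.2044 bits

Distribution 2 (P, Q):
Marginal P(P) (row sums):
  P(P=0) = 3/16 + 0 + 5/16 = 1/2
  P(P=1) = 1/16 + 1/4 + 3/16 = 1/2
Marginal P(Q) (column sums):
  P(Q=0) = 3/16 + 1/16 = 1/4
  P(Q=1) = 0 + 1/4 = 1/4
  P(Q=2) = 5/16 + 3/16 = 1/2

H(P) = -[(1/2)·log₂(1/2) + (1/2)·log₂(1/2)]
  = 0.5000 + 0.5000
  = 1.0000 bits
H(Q) = -[(1/4)·log₂(1/4) + (1/4)·log₂(1/4) + (1/2)·log₂(1/2)]
  = 0.5000 + 0.5000 + 0.5000
  = 1.5000 bits
H(P,Q) = -[(3/16)·log₂(3/16) + (5/16)·log₂(5/16) + (1/16)·log₂(1/16) + (1/4)·log₂(1/4) + (3/16)·log₂(3/16)]
  = 0.4528 + 0.5244 + 0.2500 + 0.5000 + 0.4528
  = 2.1800 bits

I(P;Q) = H(P) + H(Q) - H(P,Q)
  = 1.0000 + 1.5000 - 2.1800
  = 0.3200 bits

I(P;Q) = 0.3200 bits > I(S;T) = 0.2044 bits, so (P, Q) has the higher mutual information (stronger dependence).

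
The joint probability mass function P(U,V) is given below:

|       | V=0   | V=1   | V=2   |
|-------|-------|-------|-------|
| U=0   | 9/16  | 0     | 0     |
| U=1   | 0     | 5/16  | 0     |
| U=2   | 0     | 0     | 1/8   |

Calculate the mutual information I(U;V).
Marginal P(U) (row sums):
  P(U=0) = 9/16 + 0 + 0 = 9/16
  P(U=1) = 0 + 5/16 + 0 = 5/16
  P(U=2) = 0 + 0 + 1/8 = 1/8
Marginal P(V) (column sums):
  P(V=0) = 9/16 + 0 + 0 = 9/16
  P(V=1) = 0 + 5/16 + 0 = 5/16
  P(V=2) = 0 + 0 + 1/8 = 1/8

H(U) = -[(9/16)·log₂(9/16) + (5/16)·log₂(5/16) + (1/8)·log₂(1/8)]
  = 0.4669 + 0.5244 + 0.3750
  = 1.3663 bits
H(V) = -[(9/16)·log₂(9/16) + (5/16)·log₂(5/16) + (1/8)·log₂(1/8)]
  = 0.4669 + 0.5244 + 0.3750
  = 1.3663 bits
H(U,V) = -[(9/16)·log₂(9/16) + (5/16)·log₂(5/16) + (1/8)·log₂(1/8)]
  = 0.4669 + 0.5244 + 0.3750
  = 1.3663 bits

I(U;V) = H(U) + H(V) - H(U,V)
  = 1.3663 + 1.3663 - 1.3663
  = 1.3663 bits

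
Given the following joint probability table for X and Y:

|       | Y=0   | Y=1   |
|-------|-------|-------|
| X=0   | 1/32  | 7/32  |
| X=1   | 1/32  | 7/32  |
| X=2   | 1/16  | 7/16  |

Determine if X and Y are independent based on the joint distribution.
Marginal P(X) (row sums):
  P(X=0) = 1/32 + 7/32 = 1/4
  P(X=1) = 1/32 + 7/32 = 1/4
  P(X=2) = 1/16 + 7/16 = 1/2
Marginal P(Y) (column sums):
  P(Y=0) = 1/32 + 1/32 + 1/16 = 1/8
  P(Y=1) = 7/32 + 7/32 + 7/16 = 7/8

X and Y are independent iff P(X=i,Y=j) = P(X=i)·P(Y=j) for every cell.
  P(X=0)·P(Y=0) = 1/4 × 1/8 = 1/32 = P(X=0,Y=0) ✓
  P(X=0)·P(Y=1) = 1/4 × 7/8 = 7/32 = P(X=0,Y=1) ✓
  P(X=1)·P(Y=0) = 1/4 × 1/8 = 1/32 = P(X=1,Y=0) ✓
  P(X=1)·P(Y=1) = 1/4 × 7/8 = 7/32 = P(X=1,Y=1) ✓
  P(X=2)·P(Y=0) = 1/2 × 1/8 = 1/16 = P(X=2,Y=0) ✓
  P(X=2)·P(Y=1) = 1/2 × 7/8 = 7/16 = P(X=2,Y=1) ✓

Yes, X and Y are independent: every cell factors, so I(X;Y) = 0 bits.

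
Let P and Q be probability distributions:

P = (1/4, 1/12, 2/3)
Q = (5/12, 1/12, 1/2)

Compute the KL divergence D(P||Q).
D(P||Q) = Σ P(i) log₂(P(i)/Q(i))
  i=0: (1/4) × log₂((1/4)/(5/12)) = (1/4) × log₂(3/5) = -0.1842
  i=1: (1/12) × log₂((1/12)/(1/12)) = (1/12) × log₂(1) = 0.0000
  i=2: (2/3) × log₂((2/3)/(1/2)) = (2/3) × log₂(4/3) = 0.2767
D(P||Q) = -0.1842 + 0.0000 + 0.2767
  = 0.0925 bits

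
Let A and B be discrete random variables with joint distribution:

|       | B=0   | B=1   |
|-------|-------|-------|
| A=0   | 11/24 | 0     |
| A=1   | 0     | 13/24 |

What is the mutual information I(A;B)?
Marginal P(A) (row sums):
  P(A=0) = 11/24 + 0 = 11/24
  P(A=1) = 0 + 13/24 = 13/24
Marginal P(B) (column sums):
  P(B=0) = 11/24 + 0 = 11/24
  P(B=1) = 0 + 13/24 = 13/24

H(A) = -[(11/24)·log₂(11/24) + (13/24)·log₂(13/24)]
  = 0.5159 + 0.4791
  = 0.9950 bits
H(B) = -[(11/24)·log₂(11/24) + (13/24)·log₂(13/24)]
  = 0.5159 + 0.4791
  = 0.9950 bits
H(A,B) = -[(11/24)·log₂(11/24) + (13/24)·log₂(13/24)]
  = 0.5159 + 0.4791
  = 0.9950 bits

I(A;B) = H(A) + H(B) - H(A,B)
  = 0.9950 + 0.9950 - 0.9950
  = 0.9950 bits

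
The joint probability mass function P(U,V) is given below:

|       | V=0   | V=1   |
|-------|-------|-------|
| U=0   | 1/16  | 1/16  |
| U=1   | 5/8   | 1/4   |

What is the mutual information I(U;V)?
Marginal P(U) (row sums):
  P(U=0) = 1/16 + 1/16 = 1/8
  P(U=1) = 5/8 + 1/4 = 7/8
Marginal P(V) (column sums):
  P(V=0) = 1/16 + 5/8 = 11/16
  P(V=1) = 1/16 + 1/4 = 5/16

H(U) = -[(1/8)·log₂(1/8) + (7/8)·log₂(7/8)]
  = 0.3750 + 0.1686
  = 0.5436 bits
H(V) = -[(11/16)·log₂(11/16) + (5/16)·log₂(5/16)]
  = 0.3716 + 0.5244
  = 0.8960 bits
H(U,V) = -[(1/16)·log₂(1/16) + (1/16)·log₂(1/16) + (5/8)·log₂(5/8) + (1/4)·log₂(1/4)]
  = 0.2500 + 0.2500 + 0.4238 + 0.5000
  = 1.4238 bits

I(U;V) = H(U) + H(V) - H(U,V)
  = 0.5436 + 0.8960 - 1.4238
  = 0.0158 bits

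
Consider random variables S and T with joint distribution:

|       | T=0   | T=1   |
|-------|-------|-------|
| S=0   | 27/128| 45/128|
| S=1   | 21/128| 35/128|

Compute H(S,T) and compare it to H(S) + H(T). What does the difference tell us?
Marginal P(S) (row sums):
  P(S=0) = 27/128 + 45/128 = 9/16
  P(S=1) = 21/128 + 35/128 = 7/16
Marginal P(T) (column sums):
  P(T=0) = 27/128 + 21/128 = 3/8
  P(T=1) = 45/128 + 35/128 = 5/8

H(S,T) = -[(27/128)·log₂(27/128) + (45/128)·log₂(45/128) + (21/128)·log₂(21/128) + (35/128)·log₂(35/128)]
  = 0.4736 + 0.5302 + 0.4278 + 0.5115
  = 1.9431 bits
H(S) = -[(9/16)·log₂(9/16) + (7/16)·log₂(7/16)]
  = 0.4669 + 0.5218
  = 0.9887 bits
H(T) = -[(3/8)·log₂(3/8) + (5/8)·log₂(5/8)]
  = 0.5306 + 0.4238
  = 0.9544 bits

H(S) + H(T) = 0.9887 + 0.9544 = 1.9431 bits
Difference: H(S) + H(T) - H(S,T) = 1.9431 - 1.9431 = 0.0000 bits = I(S;T)

The difference is the mutual information; it is 0 here, so S and T are independent (the joint entropy equals the sum of the marginal entropies).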